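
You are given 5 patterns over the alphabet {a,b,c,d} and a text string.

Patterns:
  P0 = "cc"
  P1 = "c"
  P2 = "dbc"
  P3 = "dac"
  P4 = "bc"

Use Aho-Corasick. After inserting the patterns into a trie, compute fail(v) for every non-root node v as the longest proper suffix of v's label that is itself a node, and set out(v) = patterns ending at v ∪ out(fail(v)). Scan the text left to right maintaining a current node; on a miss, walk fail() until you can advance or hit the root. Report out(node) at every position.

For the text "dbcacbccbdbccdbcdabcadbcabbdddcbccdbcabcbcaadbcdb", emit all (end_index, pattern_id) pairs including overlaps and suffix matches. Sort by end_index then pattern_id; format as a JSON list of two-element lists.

Build:
Trie (insert patterns):
  0='ε' goto b→8 c→1 d→3
  1='c' goto c→2  [P1 ends]
  2='cc' goto ·  [P0 ends]
  3='d' goto a→6 b→4
  4='db' goto c→5
  5='dbc' goto ·  [P2 ends]
  6='da' goto c→7
  7='dac' goto ·  [P3 ends]
  8='b' goto c→9
  9='bc' goto ·  [P4 ends]

Failure links (BFS by depth):
  n1('c'): parent n0 fail=0; on 'c' 0 → fail=0;  out {1}∪∅={1}
  n3('d'): parent n0 fail=0; on 'd' 0 → fail=0;  out ∅∪∅=∅
  n8('b'): parent n0 fail=0; on 'b' 0 → fail=0;  out ∅∪∅=∅
  n2('cc'): parent n1 fail=0; on 'c' 0 → fail=1;  out {0}∪{1}={0,1}
  n4('db'): parent n3 fail=0; on 'b' 0 → fail=8;  out ∅∪∅=∅
  n6('da'): parent n3 fail=0; on 'a' 0 → fail=0;  out ∅∪∅=∅
  n9('bc'): parent n8 fail=0; on 'c' 0 → fail=1;  out {4}∪{1}={1,4}
  n5('dbc'): parent n4 fail=8; on 'c' 8 → fail=9;  out {2}∪{1,4}={1,2,4}
  n7('dac'): parent n6 fail=0; on 'c' 0 → fail=1;  out {3}∪{1}={1,3}

Text stream:
pos 0 'd': at 3
pos 1 'b': at 4
pos 2 'c': at 5  ** P1@[2:2],P2@[0:2],P4@[1:2]
pos 3 'a': at 0 (via fail)
pos 4 'c': at 1  ** P1@[4:4]
pos 5 'b': at 8 (via fail)
pos 6 'c': at 9  ** P1@[6:6],P4@[5:6]
pos 7 'c': at 2 (via fail)  ** P0@[6:7],P1@[7:7]
pos 8 'b': at 8 (via fail)
pos 9 'd': at 3 (via fail)
pos 10 'b': at 4
pos 11 'c': at 5  ** P1@[11:11],P2@[9:11],P4@[10:11]
pos 12 'c': at 2 (via fail)  ** P0@[11:12],P1@[12:12]
pos 13 'd': at 3 (via fail)
pos 14 'b': at 4
pos 15 'c': at 5  ** P1@[15:15],P2@[13:15],P4@[14:15]
pos 16 'd': at 3 (via fail)
pos 17 'a': at 6
pos 18 'b': at 8 (via fail)
pos 19 'c': at 9  ** P1@[19:19],P4@[18:19]
pos 20 'a': at 0 (via fail)
pos 21 'd': at 3
pos 22 'b': at 4
pos 23 'c': at 5  ** P1@[23:23],P2@[21:23],P4@[22:23]
pos 24 'a': at 0 (via fail)
pos 25 'b': at 8
pos 26 'b': at 8 (via fail)
pos 27 'd': at 3 (via fail)
pos 28 'd': at 3 (via fail)
pos 29 'd': at 3 (via fail)
pos 30 'c': at 1 (via fail)  ** P1@[30:30]
pos 31 'b': at 8 (via fail)
pos 32 'c': at 9  ** P1@[32:32],P4@[31:32]
pos 33 'c': at 2 (via fail)  ** P0@[32:33],P1@[33:33]
pos 34 'd': at 3 (via fail)
pos 35 'b': at 4
pos 36 'c': at 5  ** P1@[36:36],P2@[34:36],P4@[35:36]
pos 37 'a': at 0 (via fail)
pos 38 'b': at 8
pos 39 'c': at 9  ** P1@[39:39],P4@[38:39]
pos 40 'b': at 8 (via fail)
pos 41 'c': at 9  ** P1@[41:41],P4@[40:41]
pos 42 'a': at 0 (via fail)
pos 43 'a': at 0
pos 44 'd': at 3
pos 45 'b': at 4
pos 46 'c': at 5  ** P1@[46:46],P2@[44:46],P4@[45:46]
pos 47 'd': at 3 (via fail)
pos 48 'b': at 4

Result: [[2,1],[2,2],[2,4],[4,1],[6,1],[6,4],[7,0],[7,1],[11,1],[11,2],[11,4],[12,0],[12,1],[15,1],[15,2],[15,4],[19,1],[19,4],[23,1],[23,2],[23,4],[30,1],[32,1],[32,4],[33,0],[33,1],[36,1],[36,2],[36,4],[39,1],[39,4],[41,1],[41,4],[46,1],[46,2],[46,4]]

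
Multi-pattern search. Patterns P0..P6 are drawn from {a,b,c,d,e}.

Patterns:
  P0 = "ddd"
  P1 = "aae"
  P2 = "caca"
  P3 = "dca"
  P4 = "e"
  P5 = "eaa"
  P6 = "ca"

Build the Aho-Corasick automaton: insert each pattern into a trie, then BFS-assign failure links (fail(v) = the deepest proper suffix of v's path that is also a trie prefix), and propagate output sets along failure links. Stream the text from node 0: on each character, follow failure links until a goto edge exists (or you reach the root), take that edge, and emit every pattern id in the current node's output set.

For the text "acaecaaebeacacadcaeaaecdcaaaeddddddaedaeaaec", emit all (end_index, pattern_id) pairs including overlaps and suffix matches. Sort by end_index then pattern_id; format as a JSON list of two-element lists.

Construct AC machine:
Trie (insert patterns):
  0='ε' goto a→4 c→7 d→1 e→13
  1='d' goto c→11 d→2
  2='dd' goto d→3
  3='ddd' goto ·  [P0 ends]
  4='a' goto a→5
  5='aa' goto e→6
  6='aae' goto ·  [P1 ends]
  7='c' goto a→8
  8='ca' goto c→9  [P6 ends]
  9='cac' goto a→10
  10='caca' goto ·  [P2 ends]
  11='dc' goto a→12
  12='dca' goto ·  [P3 ends]
  13='e' goto a→14  [P4 ends]
  14='ea' goto a→15
  15='eaa' goto ·  [P5 ends]

BFS fail/out derivation:
  n1('d'): parent n0 fail=0; on 'd' 0 → fail=0;  out ∅∪∅=∅
  n4('a'): parent n0 fail=0; on 'a' 0 → fail=0;  out ∅∪∅=∅
  n7('c'): parent n0 fail=0; on 'c' 0 → fail=0;  out ∅∪∅=∅
  n13('e'): parent n0 fail=0; on 'e' 0 → fail=0;  out {4}∪∅={4}
  n2('dd'): parent n1 fail=0; on 'd' 0 → fail=1;  out ∅∪∅=∅
  n5('aa'): parent n4 fail=0; on 'a' 0 → fail=4;  out ∅∪∅=∅
  n8('ca'): parent n7 fail=0; on 'a' 0 → fail=4;  out {6}∪∅={6}
  n11('dc'): parent n1 fail=0; on 'c' 0 → fail=7;  out ∅∪∅=∅
  n14('ea'): parent n13 fail=0; on 'a' 0 → fail=4;  out ∅∪∅=∅
  n3('ddd'): parent n2 fail=1; on 'd' 1 → fail=2;  out {0}∪∅={0}
  n6('aae'): parent n5 fail=4; on 'e' 4→0 → fail=13;  out {1}∪{4}={1,4}
  n9('cac'): parent n8 fail=4; on 'c' 4→0 → fail=7;  out ∅∪∅=∅
  n12('dca'): parent n11 fail=7; on 'a' 7 → fail=8;  out {3}∪{6}={3,6}
  n15('eaa'): parent n14 fail=4; on 'a' 4 → fail=5;  out {5}∪∅={5}
  n10('caca'): parent n9 fail=7; on 'a' 7 → fail=8;  out {2}∪{6}={2,6}

Text stream:
[0] read 'a'  n0⇒n4
[1] read 'c'  n4⇒n7 (fail-walked)
[2] read 'a'  n7⇒n8  emit P6@[1:2]
[3] read 'e'  n8⇒n13 (fail-walked)  emit P4@[3:3]
[4] read 'c'  n13⇒n7 (fail-walked)
[5] read 'a'  n7⇒n8  emit P6@[4:5]
[6] read 'a'  n8⇒n5 (fail-walked)
[7] read 'e'  n5⇒n6  emit P1@[5:7],P4@[7:7]
[8] read 'b'  n6⇒n0 (fail-walked)
[9] read 'e'  n0⇒n13  emit P4@[9:9]
[10] read 'a'  n13⇒n14
[11] read 'c'  n14⇒n7 (fail-walked)
[12] read 'a'  n7⇒n8  emit P6@[11:12]
[13] read 'c'  n8⇒n9
[14] read 'a'  n9⇒n10  emit P2@[11:14],P6@[13:14]
[15] read 'd'  n10⇒n1 (fail-walked)
[16] read 'c'  n1⇒n11
[17] read 'a'  n11⇒n12  emit P3@[15:17],P6@[16:17]
[18] read 'e'  n12⇒n13 (fail-walked)  emit P4@[18:18]
[19] read 'a'  n13⇒n14
[20] read 'a'  n14⇒n15  emit P5@[18:20]
[21] read 'e'  n15⇒n6 (fail-walked)  emit P1@[19:21],P4@[21:21]
[22] read 'c'  n6⇒n7 (fail-walked)
[23] read 'd'  n7⇒n1 (fail-walked)
[24] read 'c'  n1⇒n11
[25] read 'a'  n11⇒n12  emit P3@[23:25],P6@[24:25]
[26] read 'a'  n12⇒n5 (fail-walked)
[27] read 'a'  n5⇒n5 (fail-walked)
[28] read 'e'  n5⇒n6  emit P1@[26:28],P4@[28:28]
[29] read 'd'  n6⇒n1 (fail-walked)
[30] read 'd'  n1⇒n2
[31] read 'd'  n2⇒n3  emit P0@[29:31]
[32] read 'd'  n3⇒n3 (fail-walked)  emit P0@[30:32]
[33] read 'd'  n3⇒n3 (fail-walked)  emit P0@[31:33]
[34] read 'd'  n3⇒n3 (fail-walked)  emit P0@[32:34]
[35] read 'a'  n3⇒n4 (fail-walked)
[36] read 'e'  n4⇒n13 (fail-walked)  emit P4@[36:36]
[37] read 'd'  n13⇒n1 (fail-walked)
[38] read 'a'  n1⇒n4 (fail-walked)
[39] read 'e'  n4⇒n13 (fail-walked)  emit P4@[39:39]
[40] read 'a'  n13⇒n14
[41] read 'a'  n14⇒n15  emit P5@[39:41]
[42] read 'e'  n15⇒n6 (fail-walked)  emit P1@[40:42],P4@[42:42]
[43] read 'c'  n6⇒n7 (fail-walked)

All matches (sorted): [[2,6],[3,4],[5,6],[7,1],[7,4],[9,4],[12,6],[14,2],[14,6],[17,3],[17,6],[18,4],[20,5],[21,1],[21,4],[25,3],[25,6],[28,1],[28,4],[31,0],[32,0],[33,0],[34,0],[36,4],[39,4],[41,5],[42,1],[42,4]]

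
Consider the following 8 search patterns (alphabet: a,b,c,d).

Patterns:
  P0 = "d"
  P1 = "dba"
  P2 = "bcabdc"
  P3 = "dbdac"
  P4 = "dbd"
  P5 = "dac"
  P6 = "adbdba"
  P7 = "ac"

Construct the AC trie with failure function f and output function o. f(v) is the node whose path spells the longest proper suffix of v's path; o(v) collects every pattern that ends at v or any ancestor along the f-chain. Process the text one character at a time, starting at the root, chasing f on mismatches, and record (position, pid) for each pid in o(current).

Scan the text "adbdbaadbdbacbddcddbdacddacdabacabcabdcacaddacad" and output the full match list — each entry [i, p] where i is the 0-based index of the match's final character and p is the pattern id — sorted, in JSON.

Construct AC machine:
Trie nodes:
  n0 'ε': a→15 b→4 d→1
  n1 'd': a→13 b→2  ←P0
  n2 'db': a→3 d→10
  n3 'dba': ·  ←P1
  n4 'b': c→5
  n5 'bc': a→6
  n6 'bca': b→7
  n7 'bcab': d→8
  n8 'bcabd': c→9
  n9 'bcabdc': ·  ←P2
  n10 'dbd': a→11  ←P4
  n11 'dbda': c→12
  n12 'dbdac': ·  ←P3
  n13 'da': c→14
  n14 'dac': ·  ←P5
  n15 'a': c→21 d→16
  n16 'ad': b→17
  n17 'adb': d→18
  n18 'adbd': b→19
  n19 'adbdb': a→20
  n20 'adbdba': ·  ←P6
  n21 'ac': ·  ←P7

Failure links (BFS by depth):
  n1('d'): parent n0 fail=0; on 'd' 0 → fail=0;  out {0}∪∅={0}
  n4('b'): parent n0 fail=0; on 'b' 0 → fail=0;  out ∅∪∅=∅
  n15('a'): parent n0 fail=0; on 'a' 0 → fail=0;  out ∅∪∅=∅
  n2('db'): parent n1 fail=0; on 'b' 0 → fail=4;  out ∅∪∅=∅
  n5('bc'): parent n4 fail=0; on 'c' 0 → fail=0;  out ∅∪∅=∅
  n13('da'): parent n1 fail=0; on 'a' 0 → fail=15;  out ∅∪∅=∅
  n16('ad'): parent n15 fail=0; on 'd' 0 → fail=1;  out ∅∪{0}={0}
  n21('ac'): parent n15 fail=0; on 'c' 0 → fail=0;  out {7}∪∅={7}
  n3('dba'): parent n2 fail=4; on 'a' 4→0 → fail=15;  out {1}∪∅={1}
  n6('bca'): parent n5 fail=0; on 'a' 0 → fail=15;  out ∅∪∅=∅
  n10('dbd'): parent n2 fail=4; on 'd' 4→0 → fail=1;  out {4}∪{0}={0,4}
  n14('dac'): parent n13 fail=15; on 'c' 15 → fail=21;  out {5}∪{7}={5,7}
  n17('adb'): parent n16 fail=1; on 'b' 1 → fail=2;  out ∅∪∅=∅
  n7('bcab'): parent n6 fail=15; on 'b' 15→0 → fail=4;  out ∅∪∅=∅
  n11('dbda'): parent n10 fail=1; on 'a' 1 → fail=13;  out ∅∪∅=∅
  n18('adbd'): parent n17 fail=2; on 'd' 2 → fail=10;  out ∅∪{0,4}={0,4}
  n8('bcabd'): parent n7 fail=4; on 'd' 4→0 → fail=1;  out ∅∪{0}={0}
  n12('dbdac'): parent n11 fail=13; on 'c' 13 → fail=14;  out {3}∪{5,7}={3,5,7}
  n19('adbdb'): parent n18 fail=10; on 'b' 10→1 → fail=2;  out ∅∪∅=∅
  n9('bcabdc'): parent n8 fail=1; on 'c' 1→0 → fail=0;  out {2}∪∅={2}
  n20('adbdba'): parent n19 fail=2; on 'a' 2 → fail=3;  out {6}∪{1}={1,6}

Scan:
i=0 'a': node 0→15
i=1 'd': node 15→16  ** P0@[1:1]
i=2 'b': node 16→17
i=3 'd': node 17→18  ** P0@[3:3],P4@[1:3]
i=4 'b': node 18→19
i=5 'a': node 19→20  ** P1@[3:5],P6@[0:5]
i=6 'a': node 20→15 ·f
i=7 'd': node 15→16  ** P0@[7:7]
i=8 'b': node 16→17
i=9 'd': node 17→18  ** P0@[9:9],P4@[7:9]
i=10 'b': node 18→19
i=11 'a': node 19→20  ** P1@[9:11],P6@[6:11]
i=12 'c': node 20→21 ·f  ** P7@[11:12]
i=13 'b': node 21→4 ·f
i=14 'd': node 4→1 ·f  ** P0@[14:14]
i=15 'd': node 1→1 ·f  ** P0@[15:15]
i=16 'c': node 1→0 ·f
i=17 'd': node 0→1  ** P0@[17:17]
i=18 'd': node 1→1 ·f  ** P0@[18:18]
i=19 'b': node 1→2
i=20 'd': node 2→10  ** P0@[20:20],P4@[18:20]
i=21 'a': node 10→11
i=22 'c': node 11→12  ** P3@[18:22],P5@[20:22],P7@[21:22]
i=23 'd': node 12→1 ·f  ** P0@[23:23]
i=24 'd': node 1→1 ·f  ** P0@[24:24]
i=25 'a': node 1→13
i=26 'c': node 13→14  ** P5@[24:26],P7@[25:26]
i=27 'd': node 14→1 ·f  ** P0@[27:27]
i=28 'a': node 1→13
i=29 'b': node 13→4 ·f
i=30 'a': node 4→15 ·f
i=31 'c': node 15→21  ** P7@[30:31]
i=32 'a': node 21→15 ·f
i=33 'b': node 15→4 ·f
i=34 'c': node 4→5
i=35 'a': node 5→6
i=36 'b': node 6→7
i=37 'd': node 7→8  ** P0@[37:37]
i=38 'c': node 8→9  ** P2@[33:38]
i=39 'a': node 9→15 ·f
i=40 'c': node 15→21  ** P7@[39:40]
i=41 'a': node 21→15 ·f
i=42 'd': node 15→16  ** P0@[42:42]
i=43 'd': node 16→1 ·f  ** P0@[43:43]
i=44 'a': node 1→13
i=45 'c': node 13→14  ** P5@[43:45],P7@[44:45]
i=46 'a': node 14→15 ·f
i=47 'd': node 15→16  ** P0@[47:47]

All matches (sorted): [[1,0],[3,0],[3,4],[5,1],[5,6],[7,0],[9,0],[9,4],[11,1],[11,6],[12,7],[14,0],[15,0],[17,0],[18,0],[20,0],[20,4],[22,3],[22,5],[22,7],[23,0],[24,0],[26,5],[26,7],[27,0],[31,7],[37,0],[38,2],[40,7],[42,0],[43,0],[45,5],[45,7],[47,0]]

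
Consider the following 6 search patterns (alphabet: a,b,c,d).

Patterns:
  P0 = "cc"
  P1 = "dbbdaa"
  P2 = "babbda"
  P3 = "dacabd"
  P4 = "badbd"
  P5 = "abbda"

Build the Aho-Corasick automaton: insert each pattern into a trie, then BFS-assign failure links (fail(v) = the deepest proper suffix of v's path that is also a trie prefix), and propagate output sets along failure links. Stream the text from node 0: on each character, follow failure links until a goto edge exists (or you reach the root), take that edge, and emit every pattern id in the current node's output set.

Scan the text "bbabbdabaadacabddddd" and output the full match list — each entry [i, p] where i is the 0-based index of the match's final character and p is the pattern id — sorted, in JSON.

Build automaton:
Trie (insert patterns):
  n0 'ε': a→23 b→9 c→1 d→3
  n1 'c': c→2
  n2 'cc': ·  ←P0
  n3 'd': a→15 b→4
  n4 'db': b→5
  n5 'dbb': d→6
  n6 'dbbd': a→7
  n7 'dbbda': a→8
  n8 'dbbdaa': ·  ←P1
  n9 'b': a→10
  n10 'ba': b→11 d→20
  n11 'bab': b→12
  n12 'babb': d→13
  n13 'babbd': a→14
  n14 'babbda': ·  ←P2
  n15 'da': c→16
  n16 'dac': a→17
  n17 'daca': b→18
  n18 'dacab': d→19
  n19 'dacabd': ·  ←P3
  n20 'bad': b→21
  n21 'badb': d→22
  n22 'badbd': ·  ←P4
  n23 'a': b→24
  n24 'ab': b→25
  n25 'abb': d→26
  n26 'abbd': a→27
  n27 'abbda': ·  ←P5

Failure links (BFS by depth):
  n1('c'): parent n0 fail=0; on 'c' 0 → fail=0;  out ∅∪∅=∅
  n3('d'): parent n0 fail=0; on 'd' 0 → fail=0;  out ∅∪∅=∅
  n9('b'): parent n0 fail=0; on 'b' 0 → fail=0;  out ∅∪∅=∅
  n23('a'): parent n0 fail=0; on 'a' 0 → fail=0;  out ∅∪∅=∅
  n2('cc'): parent n1 fail=0; on 'c' 0 → fail=1;  out {0}∪∅={0}
  n4('db'): parent n3 fail=0; on 'b' 0 → fail=9;  out ∅∪∅=∅
  n10('ba'): parent n9 fail=0; on 'a' 0 → fail=23;  out ∅∪∅=∅
  n15('da'): parent n3 fail=0; on 'a' 0 → fail=23;  out ∅∪∅=∅
  n24('ab'): parent n23 fail=0; on 'b' 0 → fail=9;  out ∅∪∅=∅
  n5('dbb'): parent n4 fail=9; on 'b' 9→0 → fail=9;  out ∅∪∅=∅
  n11('bab'): parent n10 fail=23; on 'b' 23 → fail=24;  out ∅∪∅=∅
  n16('dac'): parent n15 fail=23; on 'c' 23→0 → fail=1;  out ∅∪∅=∅
  n20('bad'): parent n10 fail=23; on 'd' 23→0 → fail=3;  out ∅∪∅=∅
  n25('abb'): parent n24 fail=9; on 'b' 9→0 → fail=9;  out ∅∪∅=∅
  n6('dbbd'): parent n5 fail=9; on 'd' 9→0 → fail=3;  out ∅∪∅=∅
  n12('babb'): parent n11 fail=24; on 'b' 24 → fail=25;  out ∅∪∅=∅
  n17('daca'): parent n16 fail=1; on 'a' 1→0 → fail=23;  out ∅∪∅=∅
  n21('badb'): parent n20 fail=3; on 'b' 3 → fail=4;  out ∅∪∅=∅
  n26('abbd'): parent n25 fail=9; on 'd' 9→0 → fail=3;  out ∅∪∅=∅
  n7('dbbda'): parent n6 fail=3; on 'a' 3 → fail=15;  out ∅∪∅=∅
  n13('babbd'): parent n12 fail=25; on 'd' 25 → fail=26;  out ∅∪∅=∅
  n18('dacab'): parent n17 fail=23; on 'b' 23 → fail=24;  out ∅∪∅=∅
  n22('badbd'): parent n21 fail=4; on 'd' 4→9→0 → fail=3;  out {4}∪∅={4}
  n27('abbda'): parent n26 fail=3; on 'a' 3 → fail=15;  out {5}∪∅={5}
  n8('dbbdaa'): parent n7 fail=15; on 'a' 15→23→0 → fail=23;  out {1}∪∅={1}
  n14('babbda'): parent n13 fail=26; on 'a' 26 → fail=27;  out {2}∪{5}={2,5}
  n19('dacabd'): parent n18 fail=24; on 'd' 24→9→0 → fail=3;  out {3}∪∅={3}

Text stream:
[0] read 'b'  n0⇒n9
[1] read 'b'  n9⇒n9 ·f
[2] read 'a'  n9⇒n10
[3] read 'b'  n10⇒n11
[4] read 'b'  n11⇒n12
[5] read 'd'  n12⇒n13
[6] read 'a'  n13⇒n14  ** P2@[1:6],P5@[2:6]
[7] read 'b'  n14⇒n24 ·f
[8] read 'a'  n24⇒n10 ·f
[9] read 'a'  n10⇒n23 ·f
[10] read 'd'  n23⇒n3 ·f
[11] read 'a'  n3⇒n15
[12] read 'c'  n15⇒n16
[13] read 'a'  n16⇒n17
[14] read 'b'  n17⇒n18
[15] read 'd'  n18⇒n19  ** P3@[10:15]
[16] read 'd'  n19⇒n3 ·f
[17] read 'd'  n3⇒n3 ·f
[18] read 'd'  n3⇒n3 ·f
[19] read 'd'  n3⇒n3 ·f

Result: [[6,2],[6,5],[15,3]]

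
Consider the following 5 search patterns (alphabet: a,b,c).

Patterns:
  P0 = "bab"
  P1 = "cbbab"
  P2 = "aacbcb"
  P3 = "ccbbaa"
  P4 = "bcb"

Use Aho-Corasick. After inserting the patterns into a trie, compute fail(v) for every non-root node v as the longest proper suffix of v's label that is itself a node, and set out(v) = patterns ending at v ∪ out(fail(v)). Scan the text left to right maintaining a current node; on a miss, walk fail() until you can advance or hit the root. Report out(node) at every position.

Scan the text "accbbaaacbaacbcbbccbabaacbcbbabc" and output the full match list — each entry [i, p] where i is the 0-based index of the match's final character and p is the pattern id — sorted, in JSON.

Construct AC machine:
Trie (insert patterns):
  n0 'ε': a→9 b→1 c→4
  n1 'b': a→2 c→20
  n2 'ba': b→3
  n3 'bab': ·  ←P0
  n4 'c': b→5 c→15
  n5 'cb': b→6
  n6 'cbb': a→7
  n7 'cbba': b→8
  n8 'cbbab': ·  ←P1
  n9 'a': a→10
  n10 'aa': c→11
  n11 'aac': b→12
  n12 'aacb': c→13
  n13 'aacbc': b→14
  n14 'aacbcb': ·  ←P2
  n15 'cc': b→16
  n16 'ccb': b→17
  n17 'ccbb': a→18
  n18 'ccbba': a→19
  n19 'ccbbaa': ·  ←P3
  n20 'bc': b→21
  n21 'bcb': ·  ←P4

BFS fail/out derivation:
  fail(1) 'b': from fail(0)=0 chase 'b': 0 ⇒ 0;  out=∅∪out(0)=∅
  fail(4) 'c': from fail(0)=0 chase 'c': 0 ⇒ 0;  out=∅∪out(0)=∅
  fail(9) 'a': from fail(0)=0 chase 'a': 0 ⇒ 0;  out=∅∪out(0)=∅
  fail(2) 'ba': from fail(1)=0 chase 'a': 0 ⇒ 9;  out=∅∪out(9)=∅
  fail(5) 'cb': from fail(4)=0 chase 'b': 0 ⇒ 1;  out=∅∪out(1)=∅
  fail(10) 'aa': from fail(9)=0 chase 'a': 0 ⇒ 9;  out=∅∪out(9)=∅
  fail(15) 'cc': from fail(4)=0 chase 'c': 0 ⇒ 4;  out=∅∪out(4)=∅
  fail(20) 'bc': from fail(1)=0 chase 'c': 0 ⇒ 4;  out=∅∪out(4)=∅
  fail(3) 'bab': from fail(2)=9 chase 'b': 9→0 ⇒ 1;  out={0}∪out(1)={0}
  fail(6) 'cbb': from fail(5)=1 chase 'b': 1→0 ⇒ 1;  out=∅∪out(1)=∅
  fail(11) 'aac': from fail(10)=9 chase 'c': 9→0 ⇒ 4;  out=∅∪out(4)=∅
  fail(16) 'ccb': from fail(15)=4 chase 'b': 4 ⇒ 5;  out=∅∪out(5)=∅
  fail(21) 'bcb': from fail(20)=4 chase 'b': 4 ⇒ 5;  out={4}∪out(5)={4}
  fail(7) 'cbba': from fail(6)=1 chase 'a': 1 ⇒ 2;  out=∅∪out(2)=∅
  fail(12) 'aacb': from fail(11)=4 chase 'b': 4 ⇒ 5;  out=∅∪out(5)=∅
  fail(17) 'ccbb': from fail(16)=5 chase 'b': 5 ⇒ 6;  out=∅∪out(6)=∅
  fail(8) 'cbbab': from fail(7)=2 chase 'b': 2 ⇒ 3;  out={1}∪out(3)={0,1}
  fail(13) 'aacbc': from fail(12)=5 chase 'c': 5→1 ⇒ 20;  out=∅∪out(20)=∅
  fail(18) 'ccbba': from fail(17)=6 chase 'a': 6 ⇒ 7;  out=∅∪out(7)=∅
  fail(14) 'aacbcb': from fail(13)=20 chase 'b': 20 ⇒ 21;  out={2}∪out(21)={2,4}
  fail(19) 'ccbbaa': from fail(18)=7 chase 'a': 7→2→9 ⇒ 10;  out={3}∪out(10)={3}

Text stream:
i=0 'a': node 0→9
i=1 'c': node 9→4 (via fail)
i=2 'c': node 4→15
i=3 'b': node 15→16
i=4 'b': node 16→17
i=5 'a': node 17→18
i=6 'a': node 18→19  ** P3@[1:6]
i=7 'a': node 19→10 (via fail)
i=8 'c': node 10→11
i=9 'b': node 11→12
i=10 'a': node 12→2 (via fail)
i=11 'a': node 2→10 (via fail)
i=12 'c': node 10→11
i=13 'b': node 11→12
i=14 'c': node 12→13
i=15 'b': node 13→14  ** P2@[10:15],P4@[13:15]
i=16 'b': node 14→6 (via fail)
i=17 'c': node 6→20 (via fail)
i=18 'c': node 20→15 (via fail)
i=19 'b': node 15→16
i=20 'a': node 16→2 (via fail)
i=21 'b': node 2→3  ** P0@[19:21]
i=22 'a': node 3→2 (via fail)
i=23 'a': node 2→10 (via fail)
i=24 'c': node 10→11
i=25 'b': node 11→12
i=26 'c': node 12→13
i=27 'b': node 13→14  ** P2@[22:27],P4@[25:27]
i=28 'b': node 14→6 (via fail)
i=29 'a': node 6→7
i=30 'b': node 7→8  ** P0@[28:30],P1@[26:30]
i=31 'c': node 8→20 (via fail)

Result: [[6,3],[15,2],[15,4],[21,0],[27,2],[27,4],[30,0],[30,1]]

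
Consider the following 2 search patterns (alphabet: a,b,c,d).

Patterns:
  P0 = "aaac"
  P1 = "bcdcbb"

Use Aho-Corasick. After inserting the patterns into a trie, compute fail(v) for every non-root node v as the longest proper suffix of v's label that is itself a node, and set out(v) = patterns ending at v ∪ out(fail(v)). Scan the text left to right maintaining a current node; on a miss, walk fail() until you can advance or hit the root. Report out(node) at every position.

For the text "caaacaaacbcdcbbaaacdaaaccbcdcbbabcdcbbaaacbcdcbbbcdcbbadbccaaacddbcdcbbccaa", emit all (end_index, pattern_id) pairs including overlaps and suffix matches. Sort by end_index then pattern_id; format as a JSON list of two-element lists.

Construct AC machine:
Trie nodes:
  0='ε' goto a→1 b→5
  1='a' goto a→2
  2='aa' goto a→3
  3='aaa' goto c→4
  4='aaac' goto ·  [P0 ends]
  5='b' goto c→6
  6='bc' goto d→7
  7='bcd' goto c→8
  8='bcdc' goto b→9
  9='bcdcb' goto b→10
  10='bcdcbb' goto ·  [P1 ends]

Failure links (BFS by depth):
  n1('a'): parent n0 fail=0; on 'a' 0 → fail=0;  out ∅∪∅=∅
  n5('b'): parent n0 fail=0; on 'b' 0 → fail=0;  out ∅∪∅=∅
  n2('aa'): parent n1 fail=0; on 'a' 0 → fail=1;  out ∅∪∅=∅
  n6('bc'): parent n5 fail=0; on 'c' 0 → fail=0;  out ∅∪∅=∅
  n3('aaa'): parent n2 fail=1; on 'a' 1 → fail=2;  out ∅∪∅=∅
  n7('bcd'): parent n6 fail=0; on 'd' 0 → fail=0;  out ∅∪∅=∅
  n4('aaac'): parent n3 fail=2; on 'c' 2→1→0 → fail=0;  out {0}∪∅={0}
  n8('bcdc'): parent n7 fail=0; on 'c' 0 → fail=0;  out ∅∪∅=∅
  n9('bcdcb'): parent n8 fail=0; on 'b' 0 → fail=5;  out ∅∪∅=∅
  n10('bcdcbb'): parent n9 fail=5; on 'b' 5→0 → fail=5;  out {1}∪∅={1}

Scan:
i=0 'c': node 0→0
i=1 'a': node 0→1
i=2 'a': node 1→2
i=3 'a': node 2→3
i=4 'c': node 3→4  emit P0@[1:4]
i=5 'a': node 4→1 (via fail)
i=6 'a': node 1→2
i=7 'a': node 2→3
i=8 'c': node 3→4  emit P0@[5:8]
i=9 'b': node 4→5 (via fail)
i=10 'c': node 5→6
i=11 'd': node 6→7
i=12 'c': node 7→8
i=13 'b': node 8→9
i=14 'b': node 9→10  emit P1@[9:14]
i=15 'a': node 10→1 (via fail)
i=16 'a': node 1→2
i=17 'a': node 2→3
i=18 'c': node 3→4  emit P0@[15:18]
i=19 'd': node 4→0 (via fail)
i=20 'a': node 0→1
i=21 'a': node 1→2
i=22 'a': node 2→3
i=23 'c': node 3→4  emit P0@[20:23]
i=24 'c': node 4→0 (via fail)
i=25 'b': node 0→5
i=26 'c': node 5→6
i=27 'd': node 6→7
i=28 'c': node 7→8
i=29 'b': node 8→9
i=30 'b': node 9→10  emit P1@[25:30]
i=31 'a': node 10→1 (via fail)
i=32 'b': node 1→5 (via fail)
i=33 'c': node 5→6
i=34 'd': node 6→7
i=35 'c': node 7→8
i=36 'b': node 8→9
i=37 'b': node 9→10  emit P1@[32:37]
i=38 'a': node 10→1 (via fail)
i=39 'a': node 1→2
i=40 'a': node 2→3
i=41 'c': node 3→4  emit P0@[38:41]
i=42 'b': node 4→5 (via fail)
i=43 'c': node 5→6
i=44 'd': node 6→7
i=45 'c': node 7→8
i=46 'b': node 8→9
i=47 'b': node 9→10  emit P1@[42:47]
i=48 'b': node 10→5 (via fail)
i=49 'c': node 5→6
i=50 'd': node 6→7
i=51 'c': node 7→8
i=52 'b': node 8→9
i=53 'b': node 9→10  emit P1@[48:53]
i=54 'a': node 10→1 (via fail)
i=55 'd': node 1→0 (via fail)
i=56 'b': node 0→5
i=57 'c': node 5→6
i=58 'c': node 6→0 (via fail)
i=59 'a': node 0→1
i=60 'a': node 1→2
i=61 'a': node 2→3
i=62 'c': node 3→4  emit P0@[59:62]
i=63 'd': node 4→0 (via fail)
i=64 'd': node 0→0
i=65 'b': node 0→5
i=66 'c': node 5→6
i=67 'd': node 6→7
i=68 'c': node 7→8
i=69 'b': node 8→9
i=70 'b': node 9→10  emit P1@[65:70]
i=71 'c': node 10→6 (via fail)
i=72 'c': node 6→0 (via fail)
i=73 'a': node 0→1
i=74 'a': node 1→2

Matches: [[4,0],[8,0],[14,1],[18,0],[23,0],[30,1],[37,1],[41,0],[47,1],[53,1],[62,0],[70,1]]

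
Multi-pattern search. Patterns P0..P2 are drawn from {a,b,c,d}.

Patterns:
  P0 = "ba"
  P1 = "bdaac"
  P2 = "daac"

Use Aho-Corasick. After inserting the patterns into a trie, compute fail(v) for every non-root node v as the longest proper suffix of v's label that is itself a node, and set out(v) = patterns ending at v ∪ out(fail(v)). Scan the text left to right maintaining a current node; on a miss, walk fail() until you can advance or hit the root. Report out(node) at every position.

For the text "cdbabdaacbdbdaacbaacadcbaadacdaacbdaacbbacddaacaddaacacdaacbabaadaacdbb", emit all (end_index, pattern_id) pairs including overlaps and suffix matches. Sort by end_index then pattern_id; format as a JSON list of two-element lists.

Build automaton:
Trie (insert patterns):
  0='ε' goto b→1 d→7
  1='b' goto a→2 d→3
  2='ba' goto ·  ←P0
  3='bd' goto a→4
  4='bda' goto a→5
  5='bdaa' goto c→6
  6='bdaac' goto ·  ←P1
  7='d' goto a→8
  8='da' goto a→9
  9='daa' goto c→10
  10='daac' goto ·  ←P2

BFS fail/out derivation:
  fail(1) 'b': from fail(0)=0 chase 'b': 0 ⇒ 0;  out=∅∪out(0)=∅
  fail(7) 'd': from fail(0)=0 chase 'd': 0 ⇒ 0;  out=∅∪out(0)=∅
  fail(2) 'ba': from fail(1)=0 chase 'a': 0 ⇒ 0;  out={0}∪out(0)={0}
  fail(3) 'bd': from fail(1)=0 chase 'd': 0 ⇒ 7;  out=∅∪out(7)=∅
  fail(8) 'da': from fail(7)=0 chase 'a': 0 ⇒ 0;  out=∅∪out(0)=∅
  fail(4) 'bda': from fail(3)=7 chase 'a': 7 ⇒ 8;  out=∅∪out(8)=∅
  fail(9) 'daa': from fail(8)=0 chase 'a': 0 ⇒ 0;  out=∅∪out(0)=∅
  fail(5) 'bdaa': from fail(4)=8 chase 'a': 8 ⇒ 9;  out=∅∪out(9)=∅
  fail(10) 'daac': from fail(9)=0 chase 'c': 0 ⇒ 0;  out={2}∪out(0)={2}
  fail(6) 'bdaac': from fail(5)=9 chase 'c': 9 ⇒ 10;  out={1}∪out(10)={1,2}

Scan:
pos 0 'c': at 0
pos 1 'd': at 7
pos 2 'b': at 1 ·f
pos 3 'a': at 2  → match P0@[2:3]
pos 4 'b': at 1 ·f
pos 5 'd': at 3
pos 6 'a': at 4
pos 7 'a': at 5
pos 8 'c': at 6  → match P1@[4:8],P2@[5:8]
pos 9 'b': at 1 ·f
pos 10 'd': at 3
pos 11 'b': at 1 ·f
pos 12 'd': at 3
pos 13 'a': at 4
pos 14 'a': at 5
pos 15 'c': at 6  → match P1@[11:15],P2@[12:15]
pos 16 'b': at 1 ·f
pos 17 'a': at 2  → match P0@[16:17]
pos 18 'a': at 0 ·f
pos 19 'c': at 0
pos 20 'a': at 0
pos 21 'd': at 7
pos 22 'c': at 0 ·f
pos 23 'b': at 1
pos 24 'a': at 2  → match P0@[23:24]
pos 25 'a': at 0 ·f
pos 26 'd': at 7
pos 27 'a': at 8
pos 28 'c': at 0 ·f
pos 29 'd': at 7
pos 30 'a': at 8
pos 31 'a': at 9
pos 32 'c': at 10  → match P2@[29:32]
pos 33 'b': at 1 ·f
pos 34 'd': at 3
pos 35 'a': at 4
pos 36 'a': at 5
pos 37 'c': at 6  → match P1@[33:37],P2@[34:37]
pos 38 'b': at 1 ·f
pos 39 'b': at 1 ·f
pos 40 'a': at 2  → match P0@[39:40]
pos 41 'c': at 0 ·f
pos 42 'd': at 7
pos 43 'd': at 7 ·f
pos 44 'a': at 8
pos 45 'a': at 9
pos 46 'c': at 10  → match P2@[43:46]
pos 47 'a': at 0 ·f
pos 48 'd': at 7
pos 49 'd': at 7 ·f
pos 50 'a': at 8
pos 51 'a': at 9
pos 52 'c': at 10  → match P2@[49:52]
pos 53 'a': at 0 ·f
pos 54 'c': at 0
pos 55 'd': at 7
pos 56 'a': at 8
pos 57 'a': at 9
pos 58 'c': at 10  → match P2@[55:58]
pos 59 'b': at 1 ·f
pos 60 'a': at 2  → match P0@[59:60]
pos 61 'b': at 1 ·f
pos 62 'a': at 2  → match P0@[61:62]
pos 63 'a': at 0 ·f
pos 64 'd': at 7
pos 65 'a': at 8
pos 66 'a': at 9
pos 67 'c': at 10  → match P2@[64:67]
pos 68 'd': at 7 ·f
pos 69 'b': at 1 ·f
pos 70 'b': at 1 ·f

All matches (sorted): [[3,0],[8,1],[8,2],[15,1],[15,2],[17,0],[24,0],[32,2],[37,1],[37,2],[40,0],[46,2],[52,2],[58,2],[60,0],[62,0],[67,2]]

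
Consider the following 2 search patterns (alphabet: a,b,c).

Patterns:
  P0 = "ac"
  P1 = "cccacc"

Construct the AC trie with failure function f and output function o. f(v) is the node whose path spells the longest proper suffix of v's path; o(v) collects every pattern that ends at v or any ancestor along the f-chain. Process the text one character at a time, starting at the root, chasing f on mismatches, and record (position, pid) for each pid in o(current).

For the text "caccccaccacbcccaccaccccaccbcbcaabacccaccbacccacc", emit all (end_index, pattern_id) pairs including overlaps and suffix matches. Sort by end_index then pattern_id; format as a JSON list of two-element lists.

Construct AC machine:
Trie nodes:
  n0 'ε': a→1 c→3
  n1 'a': c→2
  n2 'ac': ·  ←P0
  n3 'c': c→4
  n4 'cc': c→5
  n5 'ccc': a→6
  n6 'ccca': c→7
  n7 'cccac': c→8
  n8 'cccacc': ·  ←P1

BFS fail/out derivation:
  fail(1) 'a': from fail(0)=0 chase 'a': 0 ⇒ 0;  out=∅∪out(0)=∅
  fail(3) 'c': from fail(0)=0 chase 'c': 0 ⇒ 0;  out=∅∪out(0)=∅
  fail(2) 'ac': from fail(1)=0 chase 'c': 0 ⇒ 3;  out={0}∪out(3)={0}
  fail(4) 'cc': from fail(3)=0 chase 'c': 0 ⇒ 3;  out=∅∪out(3)=∅
  fail(5) 'ccc': from fail(4)=3 chase 'c': 3 ⇒ 4;  out=∅∪out(4)=∅
  fail(6) 'ccca': from fail(5)=4 chase 'a': 4→3→0 ⇒ 1;  out=∅∪out(1)=∅
  fail(7) 'cccac': from fail(6)=1 chase 'c': 1 ⇒ 2;  out=∅∪out(2)={0}
  fail(8) 'cccacc': from fail(7)=2 chase 'c': 2→3 ⇒ 4;  out={1}∪out(4)={1}

Text stream:
[0] read 'c'  n0⇒n3
[1] read 'a'  n3⇒n1 (fail-walked)
[2] read 'c'  n1⇒n2  → match P0@[1:2]
[3] read 'c'  n2⇒n4 (fail-walked)
[4] read 'c'  n4⇒n5
[5] read 'c'  n5⇒n5 (fail-walked)
[6] read 'a'  n5⇒n6
[7] read 'c'  n6⇒n7  → match P0@[6:7]
[8] read 'c'  n7⇒n8  → match P1@[3:8]
[9] read 'a'  n8⇒n1 (fail-walked)
[10] read 'c'  n1⇒n2  → match P0@[9:10]
[11] read 'b'  n2⇒n0 (fail-walked)
[12] read 'c'  n0⇒n3
[13] read 'c'  n3⇒n4
[14] read 'c'  n4⇒n5
[15] read 'a'  n5⇒n6
[16] read 'c'  n6⇒n7  → match P0@[15:16]
[17] read 'c'  n7⇒n8  → match P1@[12:17]
[18] read 'a'  n8⇒n1 (fail-walked)
[19] read 'c'  n1⇒n2  → match P0@[18:19]
[20] read 'c'  n2⇒n4 (fail-walked)
[21] read 'c'  n4⇒n5
[22] read 'c'  n5⇒n5 (fail-walked)
[23] read 'a'  n5⇒n6
[24] read 'c'  n6⇒n7  → match P0@[23:24]
[25] read 'c'  n7⇒n8  → match P1@[20:25]
[26] read 'b'  n8⇒n0 (fail-walked)
[27] read 'c'  n0⇒n3
[28] read 'b'  n3⇒n0 (fail-walked)
[29] read 'c'  n0⇒n3
[30] read 'a'  n3⇒n1 (fail-walked)
[31] read 'a'  n1⇒n1 (fail-walked)
[32] read 'b'  n1⇒n0 (fail-walked)
[33] read 'a'  n0⇒n1
[34] read 'c'  n1⇒n2  → match P0@[33:34]
[35] read 'c'  n2⇒n4 (fail-walked)
[36] read 'c'  n4⇒n5
[37] read 'a'  n5⇒n6
[38] read 'c'  n6⇒n7  → match P0@[37:38]
[39] read 'c'  n7⇒n8  → match P1@[34:39]
[40] read 'b'  n8⇒n0 (fail-walked)
[41] read 'a'  n0⇒n1
[42] read 'c'  n1⇒n2  → match P0@[41:42]
[43] read 'c'  n2⇒n4 (fail-walked)
[44] read 'c'  n4⇒n5
[45] read 'a'  n5⇒n6
[46] read 'c'  n6⇒n7  → match P0@[45:46]
[47] read 'c'  n7⇒n8  → match P1@[42:47]

All matches (sorted): [[2,0],[7,0],[8,1],[10,0],[16,0],[17,1],[19,0],[24,0],[25,1],[34,0],[38,0],[39,1],[42,0],[46,0],[47,1]]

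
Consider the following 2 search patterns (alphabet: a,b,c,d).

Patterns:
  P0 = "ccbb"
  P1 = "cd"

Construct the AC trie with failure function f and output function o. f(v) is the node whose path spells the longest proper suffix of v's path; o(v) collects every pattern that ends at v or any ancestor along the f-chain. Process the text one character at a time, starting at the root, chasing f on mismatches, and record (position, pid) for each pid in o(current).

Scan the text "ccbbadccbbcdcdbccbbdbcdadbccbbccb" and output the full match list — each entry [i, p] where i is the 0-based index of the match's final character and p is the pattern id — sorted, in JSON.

Build:
Trie nodes:
  n0 'ε': c→1
  n1 'c': c→2 d→5
  n2 'cc': b→3
  n3 'ccb': b→4
  n4 'ccbb': ·  [P0 ends]
  n5 'cd': ·  [P1 ends]

BFS fail/out derivation:
  n1('c'): parent n0 fail=0; on 'c' 0 → fail=0;  out ∅∪∅=∅
  n2('cc'): parent n1 fail=0; on 'c' 0 → fail=1;  out ∅∪∅=∅
  n5('cd'): parent n1 fail=0; on 'd' 0 → fail=0;  out {1}∪∅={1}
  n3('ccb'): parent n2 fail=1; on 'b' 1→0 → fail=0;  out ∅∪∅=∅
  n4('ccbb'): parent n3 fail=0; on 'b' 0 → fail=0;  out {0}∪∅={0}

Scan:
[0] read 'c'  n0⇒n1
[1] read 'c'  n1⇒n2
[2] read 'b'  n2⇒n3
[3] read 'b'  n3⇒n4  ** P0@[0:3]
[4] read 'a'  n4⇒n0 ·f
[5] read 'd'  n0⇒n0
[6] read 'c'  n0⇒n1
[7] read 'c'  n1⇒n2
[8] read 'b'  n2⇒n3
[9] read 'b'  n3⇒n4  ** P0@[6:9]
[10] read 'c'  n4⇒n1 ·f
[11] read 'd'  n1⇒n5  ** P1@[10:11]
[12] read 'c'  n5⇒n1 ·f
[13] read 'd'  n1⇒n5  ** P1@[12:13]
[14] read 'b'  n5⇒n0 ·f
[15] read 'c'  n0⇒n1
[16] read 'c'  n1⇒n2
[17] read 'b'  n2⇒n3
[18] read 'b'  n3⇒n4  ** P0@[15:18]
[19] read 'd'  n4⇒n0 ·f
[20] read 'b'  n0⇒n0
[21] read 'c'  n0⇒n1
[22] read 'd'  n1⇒n5  ** P1@[21:22]
[23] read 'a'  n5⇒n0 ·f
[24] read 'd'  n0⇒n0
[25] read 'b'  n0⇒n0
[26] read 'c'  n0⇒n1
[27] read 'c'  n1⇒n2
[28] read 'b'  n2⇒n3
[29] read 'b'  n3⇒n4  ** P0@[26:29]
[30] read 'c'  n4⇒n1 ·f
[31] read 'c'  n1⇒n2
[32] read 'b'  n2⇒n3

All matches (sorted): [[3,0],[9,0],[11,1],[13,1],[18,0],[22,1],[29,0]]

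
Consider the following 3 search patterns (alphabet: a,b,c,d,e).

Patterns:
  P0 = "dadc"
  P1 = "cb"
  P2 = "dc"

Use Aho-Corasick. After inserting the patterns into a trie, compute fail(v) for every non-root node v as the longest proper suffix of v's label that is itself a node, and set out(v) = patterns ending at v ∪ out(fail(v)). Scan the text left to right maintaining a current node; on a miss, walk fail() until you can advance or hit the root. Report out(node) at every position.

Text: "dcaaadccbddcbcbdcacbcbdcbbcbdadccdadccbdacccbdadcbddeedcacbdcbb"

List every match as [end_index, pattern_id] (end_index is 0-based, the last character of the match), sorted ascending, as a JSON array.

Build automaton:
Trie (insert patterns):
  n0 'ε': c→5 d→1
  n1 'd': a→2 c→7
  n2 'da': d→3
  n3 'dad': c→4
  n4 'dadc': ·  [P0 ends]
  n5 'c': b→6
  n6 'cb': ·  [P1 ends]
  n7 'dc': ·  [P2 ends]

Failure links (BFS by depth):
  fail(1) 'd': from fail(0)=0 chase 'd': 0 ⇒ 0;  out=∅∪out(0)=∅
  fail(5) 'c': from fail(0)=0 chase 'c': 0 ⇒ 0;  out=∅∪out(0)=∅
  fail(2) 'da': from fail(1)=0 chase 'a': 0 ⇒ 0;  out=∅∪out(0)=∅
  fail(6) 'cb': from fail(5)=0 chase 'b': 0 ⇒ 0;  out={1}∪out(0)={1}
  fail(7) 'dc': from fail(1)=0 chase 'c': 0 ⇒ 5;  out={2}∪out(5)={2}
  fail(3) 'dad': from fail(2)=0 chase 'd': 0 ⇒ 1;  out=∅∪out(1)=∅
  fail(4) 'dadc': from fail(3)=1 chase 'c': 1 ⇒ 7;  out={0}∪out(7)={0,2}

Run:
i=0 'd': node 0→1
i=1 'c': node 1→7  → match P2@[0:1]
i=2 'a': node 7→0 ·f
i=3 'a': node 0→0
i=4 'a': node 0→0
i=5 'd': node 0→1
i=6 'c': node 1→7  → match P2@[5:6]
i=7 'c': node 7→5 ·f
i=8 'b': node 5→6  → match P1@[7:8]
i=9 'd': node 6→1 ·f
i=10 'd': node 1→1 ·f
i=11 'c': node 1→7  → match P2@[10:11]
i=12 'b': node 7→6 ·f  → match P1@[11:12]
i=13 'c': node 6→5 ·f
i=14 'b': node 5→6  → match P1@[13:14]
i=15 'd': node 6→1 ·f
i=16 'c': node 1→7  → match P2@[15:16]
i=17 'a': node 7→0 ·f
i=18 'c': node 0→5
i=19 'b': node 5→6  → match P1@[18:19]
i=20 'c': node 6→5 ·f
i=21 'b': node 5→6  → match P1@[20:21]
i=22 'd': node 6→1 ·f
i=23 'c': node 1→7  → match P2@[22:23]
i=24 'b': node 7→6 ·f  → match P1@[23:24]
i=25 'b': node 6→0 ·f
i=26 'c': node 0→5
i=27 'b': node 5→6  → match P1@[26:27]
i=28 'd': node 6→1 ·f
i=29 'a': node 1→2
i=30 'd': node 2→3
i=31 'c': node 3→4  → match P0@[28:31],P2@[30:31]
i=32 'c': node 4→5 ·f
i=33 'd': node 5→1 ·f
i=34 'a': node 1→2
i=35 'd': node 2→3
i=36 'c': node 3→4  → match P0@[33:36],P2@[35:36]
i=37 'c': node 4→5 ·f
i=38 'b': node 5→6  → match P1@[37:38]
i=39 'd': node 6→1 ·f
i=40 'a': node 1→2
i=41 'c': node 2→5 ·f
i=42 'c': node 5→5 ·f
i=43 'c': node 5→5 ·f
i=44 'b': node 5→6  → match P1@[43:44]
i=45 'd': node 6→1 ·f
i=46 'a': node 1→2
i=47 'd': node 2→3
i=48 'c': node 3→4  → match P0@[45:48],P2@[47:48]
i=49 'b': node 4→6 ·f  → match P1@[48:49]
i=50 'd': node 6→1 ·f
i=51 'd': node 1→1 ·f
i=52 'e': node 1→0 ·f
i=53 'e': node 0→0
i=54 'd': node 0→1
i=55 'c': node 1→7  → match P2@[54:55]
i=56 'a': node 7→0 ·f
i=57 'c': node 0→5
i=58 'b': node 5→6  → match P1@[57:58]
i=59 'd': node 6→1 ·f
i=60 'c': node 1→7  → match P2@[59:60]
i=61 'b': node 7→6 ·f  → match P1@[60:61]
i=62 'b': node 6→0 ·f

Matches: [[1,2],[6,2],[8,1],[11,2],[12,1],[14,1],[16,2],[19,1],[21,1],[23,2],[24,1],[27,1],[31,0],[31,2],[36,0],[36,2],[38,1],[44,1],[48,0],[48,2],[49,1],[55,2],[58,1],[60,2],[61,1]]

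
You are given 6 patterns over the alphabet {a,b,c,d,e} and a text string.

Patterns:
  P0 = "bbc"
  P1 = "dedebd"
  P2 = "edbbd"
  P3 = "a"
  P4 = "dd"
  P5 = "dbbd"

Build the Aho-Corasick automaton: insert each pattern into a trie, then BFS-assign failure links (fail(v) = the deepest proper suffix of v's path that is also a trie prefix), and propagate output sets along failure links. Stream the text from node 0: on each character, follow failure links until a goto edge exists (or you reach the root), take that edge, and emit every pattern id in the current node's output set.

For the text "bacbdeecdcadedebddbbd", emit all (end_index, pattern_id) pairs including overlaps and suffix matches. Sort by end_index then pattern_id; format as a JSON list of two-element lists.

Build:
Trie (insert patterns):
  n0 'ε': a→15 b→1 d→4 e→10
  n1 'b': b→2
  n2 'bb': c→3
  n3 'bbc': ·  ←P0
  n4 'd': b→17 d→16 e→5
  n5 'de': d→6
  n6 'ded': e→7
  n7 'dede': b→8
  n8 'dedeb': d→9
  n9 'dedebd': ·  ←P1
  n10 'e': d→11
  n11 'ed': b→12
  n12 'edb': b→13
  n13 'edbb': d→14
  n14 'edbbd': ·  ←P2
  n15 'a': ·  ←P3
  n16 'dd': ·  ←P4
  n17 'db': b→18
  n18 'dbb': d→19
  n19 'dbbd': ·  ←P5

Failure links (BFS by depth):
  fail(1) 'b': from fail(0)=0 chase 'b': 0 ⇒ 0;  out=∅∪out(0)=∅
  fail(4) 'd': from fail(0)=0 chase 'd': 0 ⇒ 0;  out=∅∪out(0)=∅
  fail(10) 'e': from fail(0)=0 chase 'e': 0 ⇒ 0;  out=∅∪out(0)=∅
  fail(15) 'a': from fail(0)=0 chase 'a': 0 ⇒ 0;  out={3}∪out(0)={3}
  fail(2) 'bb': from fail(1)=0 chase 'b': 0 ⇒ 1;  out=∅∪out(1)=∅
  fail(5) 'de': from fail(4)=0 chase 'e': 0 ⇒ 10;  out=∅∪out(10)=∅
  fail(11) 'ed': from fail(10)=0 chase 'd': 0 ⇒ 4;  out=∅∪out(4)=∅
  fail(16) 'dd': from fail(4)=0 chase 'd': 0 ⇒ 4;  out={4}∪out(4)={4}
  fail(17) 'db': from fail(4)=0 chase 'b': 0 ⇒ 1;  out=∅∪out(1)=∅
  fail(3) 'bbc': from fail(2)=1 chase 'c': 1→0 ⇒ 0;  out={0}∪out(0)={0}
  fail(6) 'ded': from fail(5)=10 chase 'd': 10 ⇒ 11;  out=∅∪out(11)=∅
  fail(12) 'edb': from fail(11)=4 chase 'b': 4 ⇒ 17;  out=∅∪out(17)=∅
  fail(18) 'dbb': from fail(17)=1 chase 'b': 1 ⇒ 2;  out=∅∪out(2)=∅
  fail(7) 'dede': from fail(6)=11 chase 'e': 11→4 ⇒ 5;  out=∅∪out(5)=∅
  fail(13) 'edbb': from fail(12)=17 chase 'b': 17 ⇒ 18;  out=∅∪out(18)=∅
  fail(19) 'dbbd': from fail(18)=2 chase 'd': 2→1→0 ⇒ 4;  out={5}∪out(4)={5}
  fail(8) 'dedeb': from fail(7)=5 chase 'b': 5→10→0 ⇒ 1;  out=∅∪out(1)=∅
  fail(14) 'edbbd': from fail(13)=18 chase 'd': 18 ⇒ 19;  out={2}∪out(19)={2,5}
  fail(9) 'dedebd': from fail(8)=1 chase 'd': 1→0 ⇒ 4;  out={1}∪out(4)={1}

Scan:
[0] read 'b'  n0⇒n1
[1] read 'a'  n1⇒n15 (via fail)  emit P3@[1:1]
[2] read 'c'  n15⇒n0 (via fail)
[3] read 'b'  n0⇒n1
[4] read 'd'  n1⇒n4 (via fail)
[5] read 'e'  n4⇒n5
[6] read 'e'  n5⇒n10 (via fail)
[7] read 'c'  n10⇒n0 (via fail)
[8] read 'd'  n0⇒n4
[9] read 'c'  n4⇒n0 (via fail)
[10] read 'a'  n0⇒n15  emit P3@[10:10]
[11] read 'd'  n15⇒n4 (via fail)
[12] read 'e'  n4⇒n5
[13] read 'd'  n5⇒n6
[14] read 'e'  n6⇒n7
[15] read 'b'  n7⇒n8
[16] read 'd'  n8⇒n9  emit P1@[11:16]
[17] read 'd'  n9⇒n16 (via fail)  emit P4@[16:17]
[18] read 'b'  n16⇒n17 (via fail)
[19] read 'b'  n17⇒n18
[20] read 'd'  n18⇒n19  emit P5@[17:20]

Result: [[1,3],[10,3],[16,1],[17,4],[20,5]]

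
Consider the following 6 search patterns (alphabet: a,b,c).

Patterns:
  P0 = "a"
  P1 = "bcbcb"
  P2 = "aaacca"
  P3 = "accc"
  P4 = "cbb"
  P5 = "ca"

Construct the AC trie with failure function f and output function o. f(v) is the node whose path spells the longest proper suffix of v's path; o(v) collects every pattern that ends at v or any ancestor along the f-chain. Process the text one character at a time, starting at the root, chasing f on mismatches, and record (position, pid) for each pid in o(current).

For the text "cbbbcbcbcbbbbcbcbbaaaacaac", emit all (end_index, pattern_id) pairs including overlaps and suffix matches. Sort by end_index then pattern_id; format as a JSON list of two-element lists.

Build:
Trie (insert patterns):
  n0 'ε': a→1 b→2 c→15
  n1 'a': a→7 c→12  [P0 ends]
  n2 'b': c→3
  n3 'bc': b→4
  n4 'bcb': c→5
  n5 'bcbc': b→6
  n6 'bcbcb': ·  [P1 ends]
  n7 'aa': a→8
  n8 'aaa': c→9
  n9 'aaac': c→10
  n10 'aaacc': a→11
  n11 'aaacca': ·  [P2 ends]
  n12 'ac': c→13
  n13 'acc': c→14
  n14 'accc': ·  [P3 ends]
  n15 'c': a→18 b→16
  n16 'cb': b→17
  n17 'cbb': ·  [P4 ends]
  n18 'ca': ·  [P5 ends]

Failure links (BFS by depth):
  n1('a'): parent n0 fail=0; on 'a' 0 → fail=0;  out {0}∪∅={0}
  n2('b'): parent n0 fail=0; on 'b' 0 → fail=0;  out ∅∪∅=∅
  n15('c'): parent n0 fail=0; on 'c' 0 → fail=0;  out ∅∪∅=∅
  n3('bc'): parent n2 fail=0; on 'c' 0 → fail=15;  out ∅∪∅=∅
  n7('aa'): parent n1 fail=0; on 'a' 0 → fail=1;  out ∅∪{0}={0}
  n12('ac'): parent n1 fail=0; on 'c' 0 → fail=15;  out ∅∪∅=∅
  n16('cb'): parent n15 fail=0; on 'b' 0 → fail=2;  out ∅∪∅=∅
  n18('ca'): parent n15 fail=0; on 'a' 0 → fail=1;  out {5}∪{0}={0,5}
  n4('bcb'): parent n3 fail=15; on 'b' 15 → fail=16;  out ∅∪∅=∅
  n8('aaa'): parent n7 fail=1; on 'a' 1 → fail=7;  out ∅∪{0}={0}
  n13('acc'): parent n12 fail=15; on 'c' 15→0 → fail=15;  out ∅∪∅=∅
  n17('cbb'): parent n16 fail=2; on 'b' 2→0 → fail=2;  out {4}∪∅={4}
  n5('bcbc'): parent n4 fail=16; on 'c' 16→2 → fail=3;  out ∅∪∅=∅
  n9('aaac'): parent n8 fail=7; on 'c' 7→1 → fail=12;  out ∅∪∅=∅
  n14('accc'): parent n13 fail=15; on 'c' 15→0 → fail=15;  out {3}∪∅={3}
  n6('bcbcb'): parent n5 fail=3; on 'b' 3 → fail=4;  out {1}∪∅={1}
  n10('aaacc'): parent n9 fail=12; on 'c' 12 → fail=13;  out ∅∪∅=∅
  n11('aaacca'): parent n10 fail=13; on 'a' 13→15 → fail=18;  out {2}∪{0,5}={0,2,5}

Scan:
[0] read 'c'  n0⇒n15
[1] read 'b'  n15⇒n16
[2] read 'b'  n16⇒n17  ** P4@[0:2]
[3] read 'b'  n17⇒n2 (via fail)
[4] read 'c'  n2⇒n3
[5] read 'b'  n3⇒n4
[6] read 'c'  n4⇒n5
[7] read 'b'  n5⇒n6  ** P1@[3:7]
[8] read 'c'  n6⇒n5 (via fail)
[9] read 'b'  n5⇒n6  ** P1@[5:9]
[10] read 'b'  n6⇒n17 (via fail)  ** P4@[8:10]
[11] read 'b'  n17⇒n2 (via fail)
[12] read 'b'  n2⇒n2 (via fail)
[13] read 'c'  n2⇒n3
[14] read 'b'  n3⇒n4
[15] read 'c'  n4⇒n5
[16] read 'b'  n5⇒n6  ** P1@[12:16]
[17] read 'b'  n6⇒n17 (via fail)  ** P4@[15:17]
[18] read 'a'  n17⇒n1 (via fail)  ** P0@[18:18]
[19] read 'a'  n1⇒n7  ** P0@[19:19]
[20] read 'a'  n7⇒n8  ** P0@[20:20]
[21] read 'a'  n8⇒n8 (via fail)  ** P0@[21:21]
[22] read 'c'  n8⇒n9
[23] read 'a'  n9⇒n18 (via fail)  ** P0@[23:23],P5@[22:23]
[24] read 'a'  n18⇒n7 (via fail)  ** P0@[24:24]
[25] read 'c'  n7⇒n12 (via fail)

Result: [[2,4],[7,1],[9,1],[10,4],[16,1],[17,4],[18,0],[19,0],[20,0],[21,0],[23,0],[23,5],[24,0]]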